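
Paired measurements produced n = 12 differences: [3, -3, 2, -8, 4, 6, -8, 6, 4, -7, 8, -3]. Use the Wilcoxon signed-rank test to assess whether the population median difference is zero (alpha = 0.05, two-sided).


Step 1: Drop any zero differences (none here) and take |d_i|.
|d| = [3, 3, 2, 8, 4, 6, 8, 6, 4, 7, 8, 3]
Step 2: Midrank |d_i| (ties get averaged ranks).
ranks: |3|->3, |3|->3, |2|->1, |8|->11, |4|->5.5, |6|->7.5, |8|->11, |6|->7.5, |4|->5.5, |7|->9, |8|->11, |3|->3
Step 3: Attach original signs; sum ranks with positive sign and with negative sign.
W+ = 3 + 1 + 5.5 + 7.5 + 7.5 + 5.5 + 11 = 41
W- = 3 + 11 + 11 + 9 + 3 = 37
(Check: W+ + W- = 78 should equal n(n+1)/2 = 78.)
Step 4: Test statistic W = min(W+, W-) = 37.
Step 5: Ties in |d|, so use the tie-corrected normal approximation.
        E[W] = n(n+1)/4 = 12*13/4 = 39.
        Tie groups: |d|=3 (t=3), |d|=4 (t=2), |d|=6 (t=2), |d|=8 (t=3); sum(t^3 - t) = 60.
        Var[W] = n(n+1)(2n+1)/24 - sum(t^3-t)/48 = 3900/24 - 60/48 = 161.25.
        z = (W - E[W]) / sqrt(Var[W]) = (37 - 39) / 12.6984 = -0.1575.
        Two-sided p = 2*Phi(z) = 0.874851.
Step 6: alpha = 0.05. fail to reject H0.

W+ = 41, W- = 37, W = min = 37, p = 0.874851, fail to reject H0.


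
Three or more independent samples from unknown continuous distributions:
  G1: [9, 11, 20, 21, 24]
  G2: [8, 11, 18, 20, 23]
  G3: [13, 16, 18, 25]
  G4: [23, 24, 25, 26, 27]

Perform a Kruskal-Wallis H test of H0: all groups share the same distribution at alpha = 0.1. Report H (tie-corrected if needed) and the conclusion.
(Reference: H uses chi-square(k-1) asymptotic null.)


Step 1: Combine all N = 19 observations and assign midranks.
sorted (value, group, rank): (8,G2,1), (9,G1,2), (11,G1,3.5), (11,G2,3.5), (13,G3,5), (16,G3,6), (18,G2,7.5), (18,G3,7.5), (20,G1,9.5), (20,G2,9.5), (21,G1,11), (23,G2,12.5), (23,G4,12.5), (24,G1,14.5), (24,G4,14.5), (25,G3,16.5), (25,G4,16.5), (26,G4,18), (27,G4,19)
Step 2: Sum ranks within each group.
R_1 = 40.5 (n_1 = 5)
R_2 = 34 (n_2 = 5)
R_3 = 35 (n_3 = 4)
R_4 = 80.5 (n_4 = 5)
Step 3: H = 12/(N(N+1)) * sum(R_i^2/n_i) - 3(N+1)
     = 12/(19*20) * (40.5^2/5 + 34^2/5 + 35^2/4 + 80.5^2/5) - 3*20
     = 0.031579 * 2161.55 - 60
     = 8.259474.
Step 4: Ties present; correction factor C = 1 - 36/(19^3 - 19) = 0.994737. Corrected H = 8.259474 / 0.994737 = 8.303175.
Step 5: Under H0, H ~ chi^2(3); p-value = 0.040144.
Step 6: alpha = 0.1. reject H0.

H = 8.3032, df = 3, p = 0.040144, reject H0.


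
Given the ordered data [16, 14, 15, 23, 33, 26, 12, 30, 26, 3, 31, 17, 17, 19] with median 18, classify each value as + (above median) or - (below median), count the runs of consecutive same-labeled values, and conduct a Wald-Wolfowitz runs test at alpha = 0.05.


Step 1: Compute median = 18; label A = above, B = below.
Labels in order: BBBAAABAABABBA  (n_A = 7, n_B = 7)
Step 2: Count runs R = 8.
Step 3: Under H0 (random ordering), E[R] = 2*n_A*n_B/(n_A+n_B) + 1 = 2*7*7/14 + 1 = 8.0000.
        Var[R] = 2*n_A*n_B*(2*n_A*n_B - n_A - n_B) / ((n_A+n_B)^2 * (n_A+n_B-1)) = 8232/2548 = 3.2308.
        SD[R] = 1.7974.
Step 4: R = E[R], so z = 0 with no continuity correction.
Step 5: Two-sided p-value via normal approximation = 2*(1 - Phi(|z|)) = 1.000000.
Step 6: alpha = 0.05. fail to reject H0.

R = 8, z = 0.0000, p = 1.000000, fail to reject H0.


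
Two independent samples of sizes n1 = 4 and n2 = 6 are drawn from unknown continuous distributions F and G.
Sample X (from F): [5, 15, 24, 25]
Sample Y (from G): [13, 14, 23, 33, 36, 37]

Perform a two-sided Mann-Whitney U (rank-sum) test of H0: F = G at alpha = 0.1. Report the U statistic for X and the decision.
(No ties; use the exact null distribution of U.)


Step 1: Combine and sort all 10 observations; assign midranks.
sorted (value, group): (5,X), (13,Y), (14,Y), (15,X), (23,Y), (24,X), (25,X), (33,Y), (36,Y), (37,Y)
ranks: 5->1, 13->2, 14->3, 15->4, 23->5, 24->6, 25->7, 33->8, 36->9, 37->10
Step 2: Rank sum for X: R1 = 1 + 4 + 6 + 7 = 18.
Step 3: U_X = R1 - n1(n1+1)/2 = 18 - 4*5/2 = 18 - 10 = 8.
       U_Y = n1*n2 - U_X = 24 - 8 = 16.
Step 4: No ties, so the exact null distribution of U (based on enumerating the C(10,4) = 210 equally likely rank assignments) gives the two-sided p-value.
Step 5: p-value = 0.476190; compare to alpha = 0.1. fail to reject H0.

U_X = 8, p = 0.476190, fail to reject H0 at alpha = 0.1.


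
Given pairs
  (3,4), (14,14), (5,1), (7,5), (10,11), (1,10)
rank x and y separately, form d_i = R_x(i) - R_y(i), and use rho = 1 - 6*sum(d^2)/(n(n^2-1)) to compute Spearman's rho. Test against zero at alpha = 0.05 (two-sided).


Step 1: Rank x and y separately (midranks; no ties here).
rank(x): 3->2, 14->6, 5->3, 7->4, 10->5, 1->1
rank(y): 4->2, 14->6, 1->1, 5->3, 11->5, 10->4
Step 2: d_i = R_x(i) - R_y(i); compute d_i^2.
  (2-2)^2=0, (6-6)^2=0, (3-1)^2=4, (4-3)^2=1, (5-5)^2=0, (1-4)^2=9
sum(d^2) = 14.
Step 3: rho = 1 - 6*14 / (6*(6^2 - 1)) = 1 - 84/210 = 0.600000.
Step 4: Under H0, t = rho * sqrt((n-2)/(1-rho^2)) = 1.5000 ~ t(4).
Step 5: Two-sided p-value from the t-distribution with 4 df = 0.208000.
Step 6: alpha = 0.05. fail to reject H0.

rho = 0.6000, p = 0.208000, fail to reject H0 at alpha = 0.05.


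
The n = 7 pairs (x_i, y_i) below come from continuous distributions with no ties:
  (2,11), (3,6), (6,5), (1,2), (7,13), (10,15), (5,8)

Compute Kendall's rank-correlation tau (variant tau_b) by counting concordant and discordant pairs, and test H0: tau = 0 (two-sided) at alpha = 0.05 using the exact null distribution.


Step 1: Enumerate the 21 unordered pairs (i,j) with i<j and classify each by sign(x_j-x_i) * sign(y_j-y_i).
  (1,2):dx=+1,dy=-5->D; (1,3):dx=+4,dy=-6->D; (1,4):dx=-1,dy=-9->C; (1,5):dx=+5,dy=+2->C
  (1,6):dx=+8,dy=+4->C; (1,7):dx=+3,dy=-3->D; (2,3):dx=+3,dy=-1->D; (2,4):dx=-2,dy=-4->C
  (2,5):dx=+4,dy=+7->C; (2,6):dx=+7,dy=+9->C; (2,7):dx=+2,dy=+2->C; (3,4):dx=-5,dy=-3->C
  (3,5):dx=+1,dy=+8->C; (3,6):dx=+4,dy=+10->C; (3,7):dx=-1,dy=+3->D; (4,5):dx=+6,dy=+11->C
  (4,6):dx=+9,dy=+13->C; (4,7):dx=+4,dy=+6->C; (5,6):dx=+3,dy=+2->C; (5,7):dx=-2,dy=-5->C
  (6,7):dx=-5,dy=-7->C
Step 2: C = 16, D = 5, total pairs = 21.
Step 3: tau = (C - D)/(n(n-1)/2) = (16 - 5)/21 = 0.523810.
Step 4: Exact two-sided p-value (enumerate n! = 5040 permutations of y under H0): p = 0.136111.
Step 5: alpha = 0.05. fail to reject H0.

tau_b = 0.5238 (C=16, D=5), p = 0.136111, fail to reject H0.


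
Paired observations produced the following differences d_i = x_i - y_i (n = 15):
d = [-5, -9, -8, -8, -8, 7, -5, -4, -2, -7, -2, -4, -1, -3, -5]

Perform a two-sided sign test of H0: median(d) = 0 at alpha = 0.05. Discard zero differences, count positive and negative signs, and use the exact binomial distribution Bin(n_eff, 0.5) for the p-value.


Step 1: Discard zero differences. Original n = 15; n_eff = number of nonzero differences = 15.
Nonzero differences (with sign): -5, -9, -8, -8, -8, +7, -5, -4, -2, -7, -2, -4, -1, -3, -5
Step 2: Count signs: positive = 1, negative = 14.
Step 3: Under H0: P(positive) = 0.5, so the number of positives S ~ Bin(15, 0.5).
Step 4: Two-sided exact p-value = sum of Bin(15,0.5) probabilities at or below the observed probability = 0.000977.
Step 5: alpha = 0.05. reject H0.

n_eff = 15, pos = 1, neg = 14, p = 0.000977, reject H0.


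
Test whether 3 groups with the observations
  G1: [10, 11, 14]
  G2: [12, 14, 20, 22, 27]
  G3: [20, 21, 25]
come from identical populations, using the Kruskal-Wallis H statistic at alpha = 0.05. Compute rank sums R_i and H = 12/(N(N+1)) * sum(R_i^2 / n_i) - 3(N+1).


Step 1: Combine all N = 11 observations and assign midranks.
sorted (value, group, rank): (10,G1,1), (11,G1,2), (12,G2,3), (14,G1,4.5), (14,G2,4.5), (20,G2,6.5), (20,G3,6.5), (21,G3,8), (22,G2,9), (25,G3,10), (27,G2,11)
Step 2: Sum ranks within each group.
R_1 = 7.5 (n_1 = 3)
R_2 = 34 (n_2 = 5)
R_3 = 24.5 (n_3 = 3)
Step 3: H = 12/(N(N+1)) * sum(R_i^2/n_i) - 3(N+1)
     = 12/(11*12) * (7.5^2/3 + 34^2/5 + 24.5^2/3) - 3*12
     = 0.090909 * 450.033 - 36
     = 4.912121.
Step 4: Ties present; correction factor C = 1 - 12/(11^3 - 11) = 0.990909. Corrected H = 4.912121 / 0.990909 = 4.957187.
Step 5: Under H0, H ~ chi^2(2); p-value = 0.083861.
Step 6: alpha = 0.05. fail to reject H0.

H = 4.9572, df = 2, p = 0.083861, fail to reject H0.


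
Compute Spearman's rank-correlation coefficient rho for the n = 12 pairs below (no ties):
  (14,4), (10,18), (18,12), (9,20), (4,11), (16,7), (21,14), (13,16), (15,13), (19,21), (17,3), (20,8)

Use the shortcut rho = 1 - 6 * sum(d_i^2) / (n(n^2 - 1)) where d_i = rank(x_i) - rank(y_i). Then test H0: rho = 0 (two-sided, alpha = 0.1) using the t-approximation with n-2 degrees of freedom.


Step 1: Rank x and y separately (midranks; no ties here).
rank(x): 14->5, 10->3, 18->9, 9->2, 4->1, 16->7, 21->12, 13->4, 15->6, 19->10, 17->8, 20->11
rank(y): 4->2, 18->10, 12->6, 20->11, 11->5, 7->3, 14->8, 16->9, 13->7, 21->12, 3->1, 8->4
Step 2: d_i = R_x(i) - R_y(i); compute d_i^2.
  (5-2)^2=9, (3-10)^2=49, (9-6)^2=9, (2-11)^2=81, (1-5)^2=16, (7-3)^2=16, (12-8)^2=16, (4-9)^2=25, (6-7)^2=1, (10-12)^2=4, (8-1)^2=49, (11-4)^2=49
sum(d^2) = 324.
Step 3: rho = 1 - 6*324 / (12*(12^2 - 1)) = 1 - 1944/1716 = -0.132867.
Step 4: Under H0, t = rho * sqrt((n-2)/(1-rho^2)) = -0.4239 ~ t(10).
Step 5: Two-sided p-value from the t-distribution with 10 df = 0.680598.
Step 6: alpha = 0.1. fail to reject H0.

rho = -0.1329, p = 0.680598, fail to reject H0 at alpha = 0.1.


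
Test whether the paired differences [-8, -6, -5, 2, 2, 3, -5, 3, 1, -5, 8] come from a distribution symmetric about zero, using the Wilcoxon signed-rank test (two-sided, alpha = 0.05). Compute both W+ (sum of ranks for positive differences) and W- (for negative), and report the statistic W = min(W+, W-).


Step 1: Drop any zero differences (none here) and take |d_i|.
|d| = [8, 6, 5, 2, 2, 3, 5, 3, 1, 5, 8]
Step 2: Midrank |d_i| (ties get averaged ranks).
ranks: |8|->10.5, |6|->9, |5|->7, |2|->2.5, |2|->2.5, |3|->4.5, |5|->7, |3|->4.5, |1|->1, |5|->7, |8|->10.5
Step 3: Attach original signs; sum ranks with positive sign and with negative sign.
W+ = 2.5 + 2.5 + 4.5 + 4.5 + 1 + 10.5 = 25.5
W- = 10.5 + 9 + 7 + 7 + 7 = 40.5
(Check: W+ + W- = 66 should equal n(n+1)/2 = 66.)
Step 4: Test statistic W = min(W+, W-) = 25.5.
Step 5: Ties in |d|, so use the tie-corrected normal approximation.
        E[W] = n(n+1)/4 = 11*12/4 = 33.
        Tie groups: |d|=2 (t=2), |d|=3 (t=2), |d|=5 (t=3), |d|=8 (t=2); sum(t^3 - t) = 42.
        Var[W] = n(n+1)(2n+1)/24 - sum(t^3-t)/48 = 3036/24 - 42/48 = 125.625.
        z = (W - E[W]) / sqrt(Var[W]) = (25.5 - 33) / 11.2083 = -0.6691.
        Two-sided p = 2*Phi(z) = 0.503400.
Step 6: alpha = 0.05. fail to reject H0.

W+ = 25.5, W- = 40.5, W = min = 25.5, p = 0.503400, fail to reject H0.


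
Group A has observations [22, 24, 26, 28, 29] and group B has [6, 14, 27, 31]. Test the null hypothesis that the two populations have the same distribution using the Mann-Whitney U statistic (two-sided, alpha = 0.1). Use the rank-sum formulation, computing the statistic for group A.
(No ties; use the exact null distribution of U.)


Step 1: Combine and sort all 9 observations; assign midranks.
sorted (value, group): (6,Y), (14,Y), (22,X), (24,X), (26,X), (27,Y), (28,X), (29,X), (31,Y)
ranks: 6->1, 14->2, 22->3, 24->4, 26->5, 27->6, 28->7, 29->8, 31->9
Step 2: Rank sum for X: R1 = 3 + 4 + 5 + 7 + 8 = 27.
Step 3: U_X = R1 - n1(n1+1)/2 = 27 - 5*6/2 = 27 - 15 = 12.
       U_Y = n1*n2 - U_X = 20 - 12 = 8.
Step 4: No ties, so the exact null distribution of U (based on enumerating the C(9,5) = 126 equally likely rank assignments) gives the two-sided p-value.
Step 5: p-value = 0.730159; compare to alpha = 0.1. fail to reject H0.

U_X = 12, p = 0.730159, fail to reject H0 at alpha = 0.1.


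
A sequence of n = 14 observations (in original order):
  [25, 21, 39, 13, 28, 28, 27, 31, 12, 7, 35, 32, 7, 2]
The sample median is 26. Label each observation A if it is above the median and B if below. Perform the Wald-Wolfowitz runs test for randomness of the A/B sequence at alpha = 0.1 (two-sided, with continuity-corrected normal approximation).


Step 1: Compute median = 26; label A = above, B = below.
Labels in order: BBABAAAABBAABB  (n_A = 7, n_B = 7)
Step 2: Count runs R = 7.
Step 3: Under H0 (random ordering), E[R] = 2*n_A*n_B/(n_A+n_B) + 1 = 2*7*7/14 + 1 = 8.0000.
        Var[R] = 2*n_A*n_B*(2*n_A*n_B - n_A - n_B) / ((n_A+n_B)^2 * (n_A+n_B-1)) = 8232/2548 = 3.2308.
        SD[R] = 1.7974.
Step 4: Continuity-corrected z = (R + 0.5 - E[R]) / SD[R] = (7 + 0.5 - 8.0000) / 1.7974 = -0.2782.
Step 5: Two-sided p-value via normal approximation = 2*(1 - Phi(|z|)) = 0.780879.
Step 6: alpha = 0.1. fail to reject H0.

R = 7, z = -0.2782, p = 0.780879, fail to reject H0.


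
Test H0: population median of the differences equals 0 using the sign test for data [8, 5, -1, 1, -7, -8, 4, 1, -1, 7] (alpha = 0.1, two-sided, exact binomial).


Step 1: Discard zero differences. Original n = 10; n_eff = number of nonzero differences = 10.
Nonzero differences (with sign): +8, +5, -1, +1, -7, -8, +4, +1, -1, +7
Step 2: Count signs: positive = 6, negative = 4.
Step 3: Under H0: P(positive) = 0.5, so the number of positives S ~ Bin(10, 0.5).
Step 4: Two-sided exact p-value = sum of Bin(10,0.5) probabilities at or below the observed probability = 0.753906.
Step 5: alpha = 0.1. fail to reject H0.

n_eff = 10, pos = 6, neg = 4, p = 0.753906, fail to reject H0.


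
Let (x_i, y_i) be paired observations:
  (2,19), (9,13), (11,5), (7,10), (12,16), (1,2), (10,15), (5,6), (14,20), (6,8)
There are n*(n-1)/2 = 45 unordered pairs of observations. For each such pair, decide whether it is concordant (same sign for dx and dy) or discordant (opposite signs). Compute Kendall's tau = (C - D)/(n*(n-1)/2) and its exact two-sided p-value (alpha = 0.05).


Step 1: Enumerate the 45 unordered pairs (i,j) with i<j and classify each by sign(x_j-x_i) * sign(y_j-y_i).
  (1,2):dx=+7,dy=-6->D; (1,3):dx=+9,dy=-14->D; (1,4):dx=+5,dy=-9->D; (1,5):dx=+10,dy=-3->D
  (1,6):dx=-1,dy=-17->C; (1,7):dx=+8,dy=-4->D; (1,8):dx=+3,dy=-13->D; (1,9):dx=+12,dy=+1->C
  (1,10):dx=+4,dy=-11->D; (2,3):dx=+2,dy=-8->D; (2,4):dx=-2,dy=-3->C; (2,5):dx=+3,dy=+3->C
  (2,6):dx=-8,dy=-11->C; (2,7):dx=+1,dy=+2->C; (2,8):dx=-4,dy=-7->C; (2,9):dx=+5,dy=+7->C
  (2,10):dx=-3,dy=-5->C; (3,4):dx=-4,dy=+5->D; (3,5):dx=+1,dy=+11->C; (3,6):dx=-10,dy=-3->C
  (3,7):dx=-1,dy=+10->D; (3,8):dx=-6,dy=+1->D; (3,9):dx=+3,dy=+15->C; (3,10):dx=-5,dy=+3->D
  (4,5):dx=+5,dy=+6->C; (4,6):dx=-6,dy=-8->C; (4,7):dx=+3,dy=+5->C; (4,8):dx=-2,dy=-4->C
  (4,9):dx=+7,dy=+10->C; (4,10):dx=-1,dy=-2->C; (5,6):dx=-11,dy=-14->C; (5,7):dx=-2,dy=-1->C
  (5,8):dx=-7,dy=-10->C; (5,9):dx=+2,dy=+4->C; (5,10):dx=-6,dy=-8->C; (6,7):dx=+9,dy=+13->C
  (6,8):dx=+4,dy=+4->C; (6,9):dx=+13,dy=+18->C; (6,10):dx=+5,dy=+6->C; (7,8):dx=-5,dy=-9->C
  (7,9):dx=+4,dy=+5->C; (7,10):dx=-4,dy=-7->C; (8,9):dx=+9,dy=+14->C; (8,10):dx=+1,dy=+2->C
  (9,10):dx=-8,dy=-12->C
Step 2: C = 33, D = 12, total pairs = 45.
Step 3: tau = (C - D)/(n(n-1)/2) = (33 - 12)/45 = 0.466667.
Step 4: Exact two-sided p-value (enumerate n! = 3628800 permutations of y under H0): p = 0.072550.
Step 5: alpha = 0.05. fail to reject H0.

tau_b = 0.4667 (C=33, D=12), p = 0.072550, fail to reject H0.


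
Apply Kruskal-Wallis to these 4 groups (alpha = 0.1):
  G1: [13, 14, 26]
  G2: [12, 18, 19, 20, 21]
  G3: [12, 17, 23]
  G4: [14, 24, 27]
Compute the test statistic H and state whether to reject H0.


Step 1: Combine all N = 14 observations and assign midranks.
sorted (value, group, rank): (12,G2,1.5), (12,G3,1.5), (13,G1,3), (14,G1,4.5), (14,G4,4.5), (17,G3,6), (18,G2,7), (19,G2,8), (20,G2,9), (21,G2,10), (23,G3,11), (24,G4,12), (26,G1,13), (27,G4,14)
Step 2: Sum ranks within each group.
R_1 = 20.5 (n_1 = 3)
R_2 = 35.5 (n_2 = 5)
R_3 = 18.5 (n_3 = 3)
R_4 = 30.5 (n_4 = 3)
Step 3: H = 12/(N(N+1)) * sum(R_i^2/n_i) - 3(N+1)
     = 12/(14*15) * (20.5^2/3 + 35.5^2/5 + 18.5^2/3 + 30.5^2/3) - 3*15
     = 0.057143 * 816.3 - 45
     = 1.645714.
Step 4: Ties present; correction factor C = 1 - 12/(14^3 - 14) = 0.995604. Corrected H = 1.645714 / 0.995604 = 1.652980.
Step 5: Under H0, H ~ chi^2(3); p-value = 0.647437.
Step 6: alpha = 0.1. fail to reject H0.

H = 1.6530, df = 3, p = 0.647437, fail to reject H0.


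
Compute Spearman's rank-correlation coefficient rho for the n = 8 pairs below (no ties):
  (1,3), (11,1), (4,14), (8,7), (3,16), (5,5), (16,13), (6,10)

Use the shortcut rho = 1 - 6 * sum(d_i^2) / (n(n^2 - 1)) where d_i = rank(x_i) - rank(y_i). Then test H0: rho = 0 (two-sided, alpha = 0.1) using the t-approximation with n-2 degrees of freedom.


Step 1: Rank x and y separately (midranks; no ties here).
rank(x): 1->1, 11->7, 4->3, 8->6, 3->2, 5->4, 16->8, 6->5
rank(y): 3->2, 1->1, 14->7, 7->4, 16->8, 5->3, 13->6, 10->5
Step 2: d_i = R_x(i) - R_y(i); compute d_i^2.
  (1-2)^2=1, (7-1)^2=36, (3-7)^2=16, (6-4)^2=4, (2-8)^2=36, (4-3)^2=1, (8-6)^2=4, (5-5)^2=0
sum(d^2) = 98.
Step 3: rho = 1 - 6*98 / (8*(8^2 - 1)) = 1 - 588/504 = -0.166667.
Step 4: Under H0, t = rho * sqrt((n-2)/(1-rho^2)) = -0.4140 ~ t(6).
Step 5: Two-sided p-value from the t-distribution with 6 df = 0.693239.
Step 6: alpha = 0.1. fail to reject H0.

rho = -0.1667, p = 0.693239, fail to reject H0 at alpha = 0.1.


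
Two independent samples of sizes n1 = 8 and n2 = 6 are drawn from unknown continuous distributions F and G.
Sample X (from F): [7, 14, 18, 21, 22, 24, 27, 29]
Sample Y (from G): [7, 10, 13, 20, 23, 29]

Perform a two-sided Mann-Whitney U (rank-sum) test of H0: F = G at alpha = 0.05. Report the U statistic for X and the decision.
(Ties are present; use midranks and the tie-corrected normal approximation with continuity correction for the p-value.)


Step 1: Combine and sort all 14 observations; assign midranks.
sorted (value, group): (7,X), (7,Y), (10,Y), (13,Y), (14,X), (18,X), (20,Y), (21,X), (22,X), (23,Y), (24,X), (27,X), (29,X), (29,Y)
ranks: 7->1.5, 7->1.5, 10->3, 13->4, 14->5, 18->6, 20->7, 21->8, 22->9, 23->10, 24->11, 27->12, 29->13.5, 29->13.5
Step 2: Rank sum for X: R1 = 1.5 + 5 + 6 + 8 + 9 + 11 + 12 + 13.5 = 66.
Step 3: U_X = R1 - n1(n1+1)/2 = 66 - 8*9/2 = 66 - 36 = 30.
       U_Y = n1*n2 - U_X = 48 - 30 = 18.
Step 4: Ties are present, so use the tie-corrected normal approximation (with continuity correction) for the p-value.
Step 5: p-value = 0.476705; compare to alpha = 0.05. fail to reject H0.

U_X = 30, p = 0.476705, fail to reject H0 at alpha = 0.05.


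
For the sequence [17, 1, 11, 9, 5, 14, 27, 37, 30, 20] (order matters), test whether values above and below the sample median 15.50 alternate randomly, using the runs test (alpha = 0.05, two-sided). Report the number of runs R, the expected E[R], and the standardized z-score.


Step 1: Compute median = 15.50; label A = above, B = below.
Labels in order: ABBBBBAAAA  (n_A = 5, n_B = 5)
Step 2: Count runs R = 3.
Step 3: Under H0 (random ordering), E[R] = 2*n_A*n_B/(n_A+n_B) + 1 = 2*5*5/10 + 1 = 6.0000.
        Var[R] = 2*n_A*n_B*(2*n_A*n_B - n_A - n_B) / ((n_A+n_B)^2 * (n_A+n_B-1)) = 2000/900 = 2.2222.
        SD[R] = 1.4907.
Step 4: Continuity-corrected z = (R + 0.5 - E[R]) / SD[R] = (3 + 0.5 - 6.0000) / 1.4907 = -1.6771.
Step 5: Two-sided p-value via normal approximation = 2*(1 - Phi(|z|)) = 0.093533.
Step 6: alpha = 0.05. fail to reject H0.

R = 3, z = -1.6771, p = 0.093533, fail to reject H0.


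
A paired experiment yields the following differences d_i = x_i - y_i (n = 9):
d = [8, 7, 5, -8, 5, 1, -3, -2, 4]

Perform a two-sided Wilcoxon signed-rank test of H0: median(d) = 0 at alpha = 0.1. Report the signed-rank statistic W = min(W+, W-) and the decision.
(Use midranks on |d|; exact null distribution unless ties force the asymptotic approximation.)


Step 1: Drop any zero differences (none here) and take |d_i|.
|d| = [8, 7, 5, 8, 5, 1, 3, 2, 4]
Step 2: Midrank |d_i| (ties get averaged ranks).
ranks: |8|->8.5, |7|->7, |5|->5.5, |8|->8.5, |5|->5.5, |1|->1, |3|->3, |2|->2, |4|->4
Step 3: Attach original signs; sum ranks with positive sign and with negative sign.
W+ = 8.5 + 7 + 5.5 + 5.5 + 1 + 4 = 31.5
W- = 8.5 + 3 + 2 = 13.5
(Check: W+ + W- = 45 should equal n(n+1)/2 = 45.)
Step 4: Test statistic W = min(W+, W-) = 13.5.
Step 5: Ties in |d|, so use the tie-corrected normal approximation.
        E[W] = n(n+1)/4 = 9*10/4 = 22.5.
        Tie groups: |d|=5 (t=2), |d|=8 (t=2); sum(t^3 - t) = 12.
        Var[W] = n(n+1)(2n+1)/24 - sum(t^3-t)/48 = 1710/24 - 12/48 = 71.
        z = (W - E[W]) / sqrt(Var[W]) = (13.5 - 22.5) / 8.4261 = -1.0681.
        Two-sided p = 2*Phi(z) = 0.285474.
Step 6: alpha = 0.1. fail to reject H0.

W+ = 31.5, W- = 13.5, W = min = 13.5, p = 0.285474, fail to reject H0.


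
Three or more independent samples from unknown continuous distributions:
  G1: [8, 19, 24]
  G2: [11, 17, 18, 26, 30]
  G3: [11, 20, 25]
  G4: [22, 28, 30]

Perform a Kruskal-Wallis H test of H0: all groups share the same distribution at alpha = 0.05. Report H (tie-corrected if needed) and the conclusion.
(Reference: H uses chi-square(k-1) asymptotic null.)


Step 1: Combine all N = 14 observations and assign midranks.
sorted (value, group, rank): (8,G1,1), (11,G2,2.5), (11,G3,2.5), (17,G2,4), (18,G2,5), (19,G1,6), (20,G3,7), (22,G4,8), (24,G1,9), (25,G3,10), (26,G2,11), (28,G4,12), (30,G2,13.5), (30,G4,13.5)
Step 2: Sum ranks within each group.
R_1 = 16 (n_1 = 3)
R_2 = 36 (n_2 = 5)
R_3 = 19.5 (n_3 = 3)
R_4 = 33.5 (n_4 = 3)
Step 3: H = 12/(N(N+1)) * sum(R_i^2/n_i) - 3(N+1)
     = 12/(14*15) * (16^2/3 + 36^2/5 + 19.5^2/3 + 33.5^2/3) - 3*15
     = 0.057143 * 845.367 - 45
     = 3.306667.
Step 4: Ties present; correction factor C = 1 - 12/(14^3 - 14) = 0.995604. Corrected H = 3.306667 / 0.995604 = 3.321266.
Step 5: Under H0, H ~ chi^2(3); p-value = 0.344694.
Step 6: alpha = 0.05. fail to reject H0.

H = 3.3213, df = 3, p = 0.344694, fail to reject H0.


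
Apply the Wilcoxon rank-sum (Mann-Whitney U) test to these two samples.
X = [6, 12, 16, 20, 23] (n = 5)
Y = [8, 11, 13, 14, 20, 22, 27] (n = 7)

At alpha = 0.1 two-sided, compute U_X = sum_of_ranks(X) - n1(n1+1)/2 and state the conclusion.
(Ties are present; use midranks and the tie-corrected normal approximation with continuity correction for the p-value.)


Step 1: Combine and sort all 12 observations; assign midranks.
sorted (value, group): (6,X), (8,Y), (11,Y), (12,X), (13,Y), (14,Y), (16,X), (20,X), (20,Y), (22,Y), (23,X), (27,Y)
ranks: 6->1, 8->2, 11->3, 12->4, 13->5, 14->6, 16->7, 20->8.5, 20->8.5, 22->10, 23->11, 27->12
Step 2: Rank sum for X: R1 = 1 + 4 + 7 + 8.5 + 11 = 31.5.
Step 3: U_X = R1 - n1(n1+1)/2 = 31.5 - 5*6/2 = 31.5 - 15 = 16.5.
       U_Y = n1*n2 - U_X = 35 - 16.5 = 18.5.
Step 4: Ties are present, so use the tie-corrected normal approximation (with continuity correction) for the p-value.
Step 5: p-value = 0.935170; compare to alpha = 0.1. fail to reject H0.

U_X = 16.5, p = 0.935170, fail to reject H0 at alpha = 0.1.


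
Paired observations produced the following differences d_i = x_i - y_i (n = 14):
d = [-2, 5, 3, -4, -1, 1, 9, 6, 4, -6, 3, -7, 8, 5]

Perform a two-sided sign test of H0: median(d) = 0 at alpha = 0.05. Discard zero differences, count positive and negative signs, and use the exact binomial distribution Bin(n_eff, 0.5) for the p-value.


Step 1: Discard zero differences. Original n = 14; n_eff = number of nonzero differences = 14.
Nonzero differences (with sign): -2, +5, +3, -4, -1, +1, +9, +6, +4, -6, +3, -7, +8, +5
Step 2: Count signs: positive = 9, negative = 5.
Step 3: Under H0: P(positive) = 0.5, so the number of positives S ~ Bin(14, 0.5).
Step 4: Two-sided exact p-value = sum of Bin(14,0.5) probabilities at or below the observed probability = 0.423950.
Step 5: alpha = 0.05. fail to reject H0.

n_eff = 14, pos = 9, neg = 5, p = 0.423950, fail to reject H0.


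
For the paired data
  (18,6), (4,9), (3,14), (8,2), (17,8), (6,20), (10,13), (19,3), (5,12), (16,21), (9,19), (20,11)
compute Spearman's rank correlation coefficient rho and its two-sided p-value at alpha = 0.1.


Step 1: Rank x and y separately (midranks; no ties here).
rank(x): 18->10, 4->2, 3->1, 8->5, 17->9, 6->4, 10->7, 19->11, 5->3, 16->8, 9->6, 20->12
rank(y): 6->3, 9->5, 14->9, 2->1, 8->4, 20->11, 13->8, 3->2, 12->7, 21->12, 19->10, 11->6
Step 2: d_i = R_x(i) - R_y(i); compute d_i^2.
  (10-3)^2=49, (2-5)^2=9, (1-9)^2=64, (5-1)^2=16, (9-4)^2=25, (4-11)^2=49, (7-8)^2=1, (11-2)^2=81, (3-7)^2=16, (8-12)^2=16, (6-10)^2=16, (12-6)^2=36
sum(d^2) = 378.
Step 3: rho = 1 - 6*378 / (12*(12^2 - 1)) = 1 - 2268/1716 = -0.321678.
Step 4: Under H0, t = rho * sqrt((n-2)/(1-rho^2)) = -1.0743 ~ t(10).
Step 5: Two-sided p-value from the t-distribution with 10 df = 0.307910.
Step 6: alpha = 0.1. fail to reject H0.

rho = -0.3217, p = 0.307910, fail to reject H0 at alpha = 0.1.


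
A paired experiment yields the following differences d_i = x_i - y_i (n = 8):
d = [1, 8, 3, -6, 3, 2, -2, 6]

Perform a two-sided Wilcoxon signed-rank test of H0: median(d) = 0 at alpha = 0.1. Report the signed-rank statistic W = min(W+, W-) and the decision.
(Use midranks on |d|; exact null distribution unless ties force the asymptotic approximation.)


Step 1: Drop any zero differences (none here) and take |d_i|.
|d| = [1, 8, 3, 6, 3, 2, 2, 6]
Step 2: Midrank |d_i| (ties get averaged ranks).
ranks: |1|->1, |8|->8, |3|->4.5, |6|->6.5, |3|->4.5, |2|->2.5, |2|->2.5, |6|->6.5
Step 3: Attach original signs; sum ranks with positive sign and with negative sign.
W+ = 1 + 8 + 4.5 + 4.5 + 2.5 + 6.5 = 27
W- = 6.5 + 2.5 = 9
(Check: W+ + W- = 36 should equal n(n+1)/2 = 36.)
Step 4: Test statistic W = min(W+, W-) = 9.
Step 5: Ties in |d|, so use the tie-corrected normal approximation.
        E[W] = n(n+1)/4 = 8*9/4 = 18.
        Tie groups: |d|=2 (t=2), |d|=3 (t=2), |d|=6 (t=2); sum(t^3 - t) = 18.
        Var[W] = n(n+1)(2n+1)/24 - sum(t^3-t)/48 = 1224/24 - 18/48 = 50.625.
        z = (W - E[W]) / sqrt(Var[W]) = (9 - 18) / 7.1151 = -1.2649.
        Two-sided p = 2*Phi(z) = 0.205903.
Step 6: alpha = 0.1. fail to reject H0.

W+ = 27, W- = 9, W = min = 9, p = 0.205903, fail to reject H0.


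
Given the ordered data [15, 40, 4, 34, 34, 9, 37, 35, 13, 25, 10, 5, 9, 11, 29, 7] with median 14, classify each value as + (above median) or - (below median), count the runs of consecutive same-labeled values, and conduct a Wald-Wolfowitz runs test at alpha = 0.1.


Step 1: Compute median = 14; label A = above, B = below.
Labels in order: AABAABAABABBBBAB  (n_A = 8, n_B = 8)
Step 2: Count runs R = 10.
Step 3: Under H0 (random ordering), E[R] = 2*n_A*n_B/(n_A+n_B) + 1 = 2*8*8/16 + 1 = 9.0000.
        Var[R] = 2*n_A*n_B*(2*n_A*n_B - n_A - n_B) / ((n_A+n_B)^2 * (n_A+n_B-1)) = 14336/3840 = 3.7333.
        SD[R] = 1.9322.
Step 4: Continuity-corrected z = (R - 0.5 - E[R]) / SD[R] = (10 - 0.5 - 9.0000) / 1.9322 = 0.2588.
Step 5: Two-sided p-value via normal approximation = 2*(1 - Phi(|z|)) = 0.795809.
Step 6: alpha = 0.1. fail to reject H0.

R = 10, z = 0.2588, p = 0.795809, fail to reject H0.


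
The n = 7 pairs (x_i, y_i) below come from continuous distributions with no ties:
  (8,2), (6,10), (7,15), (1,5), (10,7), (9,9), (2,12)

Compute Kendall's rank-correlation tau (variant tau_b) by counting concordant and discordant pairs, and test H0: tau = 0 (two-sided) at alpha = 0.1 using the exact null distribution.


Step 1: Enumerate the 21 unordered pairs (i,j) with i<j and classify each by sign(x_j-x_i) * sign(y_j-y_i).
  (1,2):dx=-2,dy=+8->D; (1,3):dx=-1,dy=+13->D; (1,4):dx=-7,dy=+3->D; (1,5):dx=+2,dy=+5->C
  (1,6):dx=+1,dy=+7->C; (1,7):dx=-6,dy=+10->D; (2,3):dx=+1,dy=+5->C; (2,4):dx=-5,dy=-5->C
  (2,5):dx=+4,dy=-3->D; (2,6):dx=+3,dy=-1->D; (2,7):dx=-4,dy=+2->D; (3,4):dx=-6,dy=-10->C
  (3,5):dx=+3,dy=-8->D; (3,6):dx=+2,dy=-6->D; (3,7):dx=-5,dy=-3->C; (4,5):dx=+9,dy=+2->C
  (4,6):dx=+8,dy=+4->C; (4,7):dx=+1,dy=+7->C; (5,6):dx=-1,dy=+2->D; (5,7):dx=-8,dy=+5->D
  (6,7):dx=-7,dy=+3->D
Step 2: C = 9, D = 12, total pairs = 21.
Step 3: tau = (C - D)/(n(n-1)/2) = (9 - 12)/21 = -0.142857.
Step 4: Exact two-sided p-value (enumerate n! = 5040 permutations of y under H0): p = 0.772619.
Step 5: alpha = 0.1. fail to reject H0.

tau_b = -0.1429 (C=9, D=12), p = 0.772619, fail to reject H0.


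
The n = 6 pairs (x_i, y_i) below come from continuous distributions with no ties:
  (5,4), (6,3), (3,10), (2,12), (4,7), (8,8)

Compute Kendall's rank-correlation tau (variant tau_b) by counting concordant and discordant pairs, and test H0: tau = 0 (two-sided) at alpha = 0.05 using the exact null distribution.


Step 1: Enumerate the 15 unordered pairs (i,j) with i<j and classify each by sign(x_j-x_i) * sign(y_j-y_i).
  (1,2):dx=+1,dy=-1->D; (1,3):dx=-2,dy=+6->D; (1,4):dx=-3,dy=+8->D; (1,5):dx=-1,dy=+3->D
  (1,6):dx=+3,dy=+4->C; (2,3):dx=-3,dy=+7->D; (2,4):dx=-4,dy=+9->D; (2,5):dx=-2,dy=+4->D
  (2,6):dx=+2,dy=+5->C; (3,4):dx=-1,dy=+2->D; (3,5):dx=+1,dy=-3->D; (3,6):dx=+5,dy=-2->D
  (4,5):dx=+2,dy=-5->D; (4,6):dx=+6,dy=-4->D; (5,6):dx=+4,dy=+1->C
Step 2: C = 3, D = 12, total pairs = 15.
Step 3: tau = (C - D)/(n(n-1)/2) = (3 - 12)/15 = -0.600000.
Step 4: Exact two-sided p-value (enumerate n! = 720 permutations of y under H0): p = 0.136111.
Step 5: alpha = 0.05. fail to reject H0.

tau_b = -0.6000 (C=3, D=12), p = 0.136111, fail to reject H0.


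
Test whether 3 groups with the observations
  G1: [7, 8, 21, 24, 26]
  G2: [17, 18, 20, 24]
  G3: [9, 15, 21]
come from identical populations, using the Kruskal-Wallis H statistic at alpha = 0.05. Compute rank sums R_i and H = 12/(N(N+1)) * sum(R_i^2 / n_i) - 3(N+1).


Step 1: Combine all N = 12 observations and assign midranks.
sorted (value, group, rank): (7,G1,1), (8,G1,2), (9,G3,3), (15,G3,4), (17,G2,5), (18,G2,6), (20,G2,7), (21,G1,8.5), (21,G3,8.5), (24,G1,10.5), (24,G2,10.5), (26,G1,12)
Step 2: Sum ranks within each group.
R_1 = 34 (n_1 = 5)
R_2 = 28.5 (n_2 = 4)
R_3 = 15.5 (n_3 = 3)
Step 3: H = 12/(N(N+1)) * sum(R_i^2/n_i) - 3(N+1)
     = 12/(12*13) * (34^2/5 + 28.5^2/4 + 15.5^2/3) - 3*13
     = 0.076923 * 514.346 - 39
     = 0.565064.
Step 4: Ties present; correction factor C = 1 - 12/(12^3 - 12) = 0.993007. Corrected H = 0.565064 / 0.993007 = 0.569043.
Step 5: Under H0, H ~ chi^2(2); p-value = 0.752374.
Step 6: alpha = 0.05. fail to reject H0.

H = 0.5690, df = 2, p = 0.752374, fail to reject H0.


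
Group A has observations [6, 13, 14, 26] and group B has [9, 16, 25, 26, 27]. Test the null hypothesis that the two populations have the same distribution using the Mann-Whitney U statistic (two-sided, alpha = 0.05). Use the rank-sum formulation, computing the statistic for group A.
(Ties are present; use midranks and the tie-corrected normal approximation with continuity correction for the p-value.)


Step 1: Combine and sort all 9 observations; assign midranks.
sorted (value, group): (6,X), (9,Y), (13,X), (14,X), (16,Y), (25,Y), (26,X), (26,Y), (27,Y)
ranks: 6->1, 9->2, 13->3, 14->4, 16->5, 25->6, 26->7.5, 26->7.5, 27->9
Step 2: Rank sum for X: R1 = 1 + 3 + 4 + 7.5 = 15.5.
Step 3: U_X = R1 - n1(n1+1)/2 = 15.5 - 4*5/2 = 15.5 - 10 = 5.5.
       U_Y = n1*n2 - U_X = 20 - 5.5 = 14.5.
Step 4: Ties are present, so use the tie-corrected normal approximation (with continuity correction) for the p-value.
Step 5: p-value = 0.325163; compare to alpha = 0.05. fail to reject H0.

U_X = 5.5, p = 0.325163, fail to reject H0 at alpha = 0.05.


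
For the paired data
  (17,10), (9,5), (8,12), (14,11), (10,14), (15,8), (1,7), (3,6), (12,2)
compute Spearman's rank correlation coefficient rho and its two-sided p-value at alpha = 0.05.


Step 1: Rank x and y separately (midranks; no ties here).
rank(x): 17->9, 9->4, 8->3, 14->7, 10->5, 15->8, 1->1, 3->2, 12->6
rank(y): 10->6, 5->2, 12->8, 11->7, 14->9, 8->5, 7->4, 6->3, 2->1
Step 2: d_i = R_x(i) - R_y(i); compute d_i^2.
  (9-6)^2=9, (4-2)^2=4, (3-8)^2=25, (7-7)^2=0, (5-9)^2=16, (8-5)^2=9, (1-4)^2=9, (2-3)^2=1, (6-1)^2=25
sum(d^2) = 98.
Step 3: rho = 1 - 6*98 / (9*(9^2 - 1)) = 1 - 588/720 = 0.183333.
Step 4: Under H0, t = rho * sqrt((n-2)/(1-rho^2)) = 0.4934 ~ t(7).
Step 5: Two-sided p-value from the t-distribution with 7 df = 0.636820.
Step 6: alpha = 0.05. fail to reject H0.

rho = 0.1833, p = 0.636820, fail to reject H0 at alpha = 0.05.


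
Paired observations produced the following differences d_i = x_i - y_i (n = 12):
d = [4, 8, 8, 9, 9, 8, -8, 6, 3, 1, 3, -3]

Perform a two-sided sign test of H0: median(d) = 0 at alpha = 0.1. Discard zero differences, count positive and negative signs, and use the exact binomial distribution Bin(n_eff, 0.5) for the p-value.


Step 1: Discard zero differences. Original n = 12; n_eff = number of nonzero differences = 12.
Nonzero differences (with sign): +4, +8, +8, +9, +9, +8, -8, +6, +3, +1, +3, -3
Step 2: Count signs: positive = 10, negative = 2.
Step 3: Under H0: P(positive) = 0.5, so the number of positives S ~ Bin(12, 0.5).
Step 4: Two-sided exact p-value = sum of Bin(12,0.5) probabilities at or below the observed probability = 0.038574.
Step 5: alpha = 0.1. reject H0.

n_eff = 12, pos = 10, neg = 2, p = 0.038574, reject H0.


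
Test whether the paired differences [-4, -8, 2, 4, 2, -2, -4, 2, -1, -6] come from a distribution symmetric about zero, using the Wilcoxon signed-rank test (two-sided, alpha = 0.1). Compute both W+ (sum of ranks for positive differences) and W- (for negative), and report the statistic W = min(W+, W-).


Step 1: Drop any zero differences (none here) and take |d_i|.
|d| = [4, 8, 2, 4, 2, 2, 4, 2, 1, 6]
Step 2: Midrank |d_i| (ties get averaged ranks).
ranks: |4|->7, |8|->10, |2|->3.5, |4|->7, |2|->3.5, |2|->3.5, |4|->7, |2|->3.5, |1|->1, |6|->9
Step 3: Attach original signs; sum ranks with positive sign and with negative sign.
W+ = 3.5 + 7 + 3.5 + 3.5 = 17.5
W- = 7 + 10 + 3.5 + 7 + 1 + 9 = 37.5
(Check: W+ + W- = 55 should equal n(n+1)/2 = 55.)
Step 4: Test statistic W = min(W+, W-) = 17.5.
Step 5: Ties in |d|, so use the tie-corrected normal approximation.
        E[W] = n(n+1)/4 = 10*11/4 = 27.5.
        Tie groups: |d|=2 (t=4), |d|=4 (t=3); sum(t^3 - t) = 84.
        Var[W] = n(n+1)(2n+1)/24 - sum(t^3-t)/48 = 2310/24 - 84/48 = 94.5.
        z = (W - E[W]) / sqrt(Var[W]) = (17.5 - 27.5) / 9.7211 = -1.0287.
        Two-sided p = 2*Phi(z) = 0.303626.
Step 6: alpha = 0.1. fail to reject H0.

W+ = 17.5, W- = 37.5, W = min = 17.5, p = 0.303626, fail to reject H0.


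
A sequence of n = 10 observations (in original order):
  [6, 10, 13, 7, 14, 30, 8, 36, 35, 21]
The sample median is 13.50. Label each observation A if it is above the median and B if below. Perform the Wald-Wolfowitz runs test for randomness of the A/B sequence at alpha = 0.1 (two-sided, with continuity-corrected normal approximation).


Step 1: Compute median = 13.50; label A = above, B = below.
Labels in order: BBBBAABAAA  (n_A = 5, n_B = 5)
Step 2: Count runs R = 4.
Step 3: Under H0 (random ordering), E[R] = 2*n_A*n_B/(n_A+n_B) + 1 = 2*5*5/10 + 1 = 6.0000.
        Var[R] = 2*n_A*n_B*(2*n_A*n_B - n_A - n_B) / ((n_A+n_B)^2 * (n_A+n_B-1)) = 2000/900 = 2.2222.
        SD[R] = 1.4907.
Step 4: Continuity-corrected z = (R + 0.5 - E[R]) / SD[R] = (4 + 0.5 - 6.0000) / 1.4907 = -1.0062.
Step 5: Two-sided p-value via normal approximation = 2*(1 - Phi(|z|)) = 0.314305.
Step 6: alpha = 0.1. fail to reject H0.

R = 4, z = -1.0062, p = 0.314305, fail to reject H0.


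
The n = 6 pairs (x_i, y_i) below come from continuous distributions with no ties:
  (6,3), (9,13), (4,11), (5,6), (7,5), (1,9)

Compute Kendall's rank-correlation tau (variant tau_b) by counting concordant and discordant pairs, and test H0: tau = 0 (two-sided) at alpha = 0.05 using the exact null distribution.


Step 1: Enumerate the 15 unordered pairs (i,j) with i<j and classify each by sign(x_j-x_i) * sign(y_j-y_i).
  (1,2):dx=+3,dy=+10->C; (1,3):dx=-2,dy=+8->D; (1,4):dx=-1,dy=+3->D; (1,5):dx=+1,dy=+2->C
  (1,6):dx=-5,dy=+6->D; (2,3):dx=-5,dy=-2->C; (2,4):dx=-4,dy=-7->C; (2,5):dx=-2,dy=-8->C
  (2,6):dx=-8,dy=-4->C; (3,4):dx=+1,dy=-5->D; (3,5):dx=+3,dy=-6->D; (3,6):dx=-3,dy=-2->C
  (4,5):dx=+2,dy=-1->D; (4,6):dx=-4,dy=+3->D; (5,6):dx=-6,dy=+4->D
Step 2: C = 7, D = 8, total pairs = 15.
Step 3: tau = (C - D)/(n(n-1)/2) = (7 - 8)/15 = -0.066667.
Step 4: Exact two-sided p-value (enumerate n! = 720 permutations of y under H0): p = 1.000000.
Step 5: alpha = 0.05. fail to reject H0.

tau_b = -0.0667 (C=7, D=8), p = 1.000000, fail to reject H0.


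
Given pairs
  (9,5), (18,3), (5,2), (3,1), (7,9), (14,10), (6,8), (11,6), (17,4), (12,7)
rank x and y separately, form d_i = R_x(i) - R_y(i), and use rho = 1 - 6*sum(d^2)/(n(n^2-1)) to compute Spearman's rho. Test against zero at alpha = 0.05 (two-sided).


Step 1: Rank x and y separately (midranks; no ties here).
rank(x): 9->5, 18->10, 5->2, 3->1, 7->4, 14->8, 6->3, 11->6, 17->9, 12->7
rank(y): 5->5, 3->3, 2->2, 1->1, 9->9, 10->10, 8->8, 6->6, 4->4, 7->7
Step 2: d_i = R_x(i) - R_y(i); compute d_i^2.
  (5-5)^2=0, (10-3)^2=49, (2-2)^2=0, (1-1)^2=0, (4-9)^2=25, (8-10)^2=4, (3-8)^2=25, (6-6)^2=0, (9-4)^2=25, (7-7)^2=0
sum(d^2) = 128.
Step 3: rho = 1 - 6*128 / (10*(10^2 - 1)) = 1 - 768/990 = 0.224242.
Step 4: Under H0, t = rho * sqrt((n-2)/(1-rho^2)) = 0.6508 ~ t(8).
Step 5: Two-sided p-value from the t-distribution with 8 df = 0.533401.
Step 6: alpha = 0.05. fail to reject H0.

rho = 0.2242, p = 0.533401, fail to reject H0 at alpha = 0.05.


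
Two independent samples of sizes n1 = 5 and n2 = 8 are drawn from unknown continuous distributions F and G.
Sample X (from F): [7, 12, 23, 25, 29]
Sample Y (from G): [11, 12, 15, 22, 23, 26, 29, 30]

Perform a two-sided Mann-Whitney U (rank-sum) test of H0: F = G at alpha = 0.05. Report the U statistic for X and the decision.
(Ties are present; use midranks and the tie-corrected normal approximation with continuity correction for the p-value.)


Step 1: Combine and sort all 13 observations; assign midranks.
sorted (value, group): (7,X), (11,Y), (12,X), (12,Y), (15,Y), (22,Y), (23,X), (23,Y), (25,X), (26,Y), (29,X), (29,Y), (30,Y)
ranks: 7->1, 11->2, 12->3.5, 12->3.5, 15->5, 22->6, 23->7.5, 23->7.5, 25->9, 26->10, 29->11.5, 29->11.5, 30->13
Step 2: Rank sum for X: R1 = 1 + 3.5 + 7.5 + 9 + 11.5 = 32.5.
Step 3: U_X = R1 - n1(n1+1)/2 = 32.5 - 5*6/2 = 32.5 - 15 = 17.5.
       U_Y = n1*n2 - U_X = 40 - 17.5 = 22.5.
Step 4: Ties are present, so use the tie-corrected normal approximation (with continuity correction) for the p-value.
Step 5: p-value = 0.768770; compare to alpha = 0.05. fail to reject H0.

U_X = 17.5, p = 0.768770, fail to reject H0 at alpha = 0.05.


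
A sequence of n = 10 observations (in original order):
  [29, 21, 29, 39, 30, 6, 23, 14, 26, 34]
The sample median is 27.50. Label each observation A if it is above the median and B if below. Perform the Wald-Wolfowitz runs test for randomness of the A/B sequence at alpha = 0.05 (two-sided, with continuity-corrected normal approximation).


Step 1: Compute median = 27.50; label A = above, B = below.
Labels in order: ABAAABBBBA  (n_A = 5, n_B = 5)
Step 2: Count runs R = 5.
Step 3: Under H0 (random ordering), E[R] = 2*n_A*n_B/(n_A+n_B) + 1 = 2*5*5/10 + 1 = 6.0000.
        Var[R] = 2*n_A*n_B*(2*n_A*n_B - n_A - n_B) / ((n_A+n_B)^2 * (n_A+n_B-1)) = 2000/900 = 2.2222.
        SD[R] = 1.4907.
Step 4: Continuity-corrected z = (R + 0.5 - E[R]) / SD[R] = (5 + 0.5 - 6.0000) / 1.4907 = -0.3354.
Step 5: Two-sided p-value via normal approximation = 2*(1 - Phi(|z|)) = 0.737316.
Step 6: alpha = 0.05. fail to reject H0.

R = 5, z = -0.3354, p = 0.737316, fail to reject H0.


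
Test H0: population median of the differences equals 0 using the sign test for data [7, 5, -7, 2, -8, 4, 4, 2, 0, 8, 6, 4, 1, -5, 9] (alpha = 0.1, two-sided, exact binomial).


Step 1: Discard zero differences. Original n = 15; n_eff = number of nonzero differences = 14.
Nonzero differences (with sign): +7, +5, -7, +2, -8, +4, +4, +2, +8, +6, +4, +1, -5, +9
Step 2: Count signs: positive = 11, negative = 3.
Step 3: Under H0: P(positive) = 0.5, so the number of positives S ~ Bin(14, 0.5).
Step 4: Two-sided exact p-value = sum of Bin(14,0.5) probabilities at or below the observed probability = 0.057373.
Step 5: alpha = 0.1. reject H0.

n_eff = 14, pos = 11, neg = 3, p = 0.057373, reject H0.


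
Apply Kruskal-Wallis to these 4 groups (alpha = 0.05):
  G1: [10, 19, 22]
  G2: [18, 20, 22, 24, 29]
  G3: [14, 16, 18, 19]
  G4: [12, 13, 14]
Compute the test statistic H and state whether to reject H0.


Step 1: Combine all N = 15 observations and assign midranks.
sorted (value, group, rank): (10,G1,1), (12,G4,2), (13,G4,3), (14,G3,4.5), (14,G4,4.5), (16,G3,6), (18,G2,7.5), (18,G3,7.5), (19,G1,9.5), (19,G3,9.5), (20,G2,11), (22,G1,12.5), (22,G2,12.5), (24,G2,14), (29,G2,15)
Step 2: Sum ranks within each group.
R_1 = 23 (n_1 = 3)
R_2 = 60 (n_2 = 5)
R_3 = 27.5 (n_3 = 4)
R_4 = 9.5 (n_4 = 3)
Step 3: H = 12/(N(N+1)) * sum(R_i^2/n_i) - 3(N+1)
     = 12/(15*16) * (23^2/3 + 60^2/5 + 27.5^2/4 + 9.5^2/3) - 3*16
     = 0.050000 * 1115.48 - 48
     = 7.773958.
Step 4: Ties present; correction factor C = 1 - 24/(15^3 - 15) = 0.992857. Corrected H = 7.773958 / 0.992857 = 7.829886.
Step 5: Under H0, H ~ chi^2(3); p-value = 0.049661.
Step 6: alpha = 0.05. reject H0.

H = 7.8299, df = 3, p = 0.049661, reject H0.
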